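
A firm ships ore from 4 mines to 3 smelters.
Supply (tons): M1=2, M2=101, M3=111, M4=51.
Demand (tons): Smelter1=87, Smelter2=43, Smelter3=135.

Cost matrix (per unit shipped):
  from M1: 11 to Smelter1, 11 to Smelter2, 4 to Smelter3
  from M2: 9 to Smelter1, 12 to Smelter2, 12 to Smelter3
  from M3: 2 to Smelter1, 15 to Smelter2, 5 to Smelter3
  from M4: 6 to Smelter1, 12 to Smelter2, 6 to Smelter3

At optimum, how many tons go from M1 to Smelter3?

2

The minimum-cost plan:
  M1->Smelter3: 2 tons
  M2->Smelter2: 43 tons
  M2->Smelter3: 58 tons
  M3->Smelter1: 87 tons
  M3->Smelter3: 24 tons
  M4->Smelter3: 51 tons
Total cost = 1820.
So M1→Smelter3 carries 2 tons.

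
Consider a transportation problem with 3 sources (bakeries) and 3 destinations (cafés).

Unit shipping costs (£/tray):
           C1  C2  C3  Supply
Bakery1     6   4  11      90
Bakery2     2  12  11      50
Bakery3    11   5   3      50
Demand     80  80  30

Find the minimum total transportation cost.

710

An optimal shipping plan:
  Bakery1→C1: 30 × £6 = £180
  Bakery1→C2: 60 × £4 = £240
  Bakery2→C1: 50 × £2 = £100
  Bakery3→C2: 20 × £5 = £100
  Bakery3→C3: 30 × £3 = £90
Total = 180 + 240 + 100 + 100 + 90 = £710.
(Supply check: Bakery1 ships 90; Bakery2 ships 50; Bakery3 ships 50.)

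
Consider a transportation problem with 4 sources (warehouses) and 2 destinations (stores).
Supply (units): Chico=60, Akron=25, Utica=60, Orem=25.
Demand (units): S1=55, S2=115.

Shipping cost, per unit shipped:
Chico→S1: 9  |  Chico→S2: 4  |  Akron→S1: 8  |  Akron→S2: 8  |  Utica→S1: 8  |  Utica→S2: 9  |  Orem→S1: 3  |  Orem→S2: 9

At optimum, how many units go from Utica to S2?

The minimum-cost plan:
  Chico to S2: 60 × 4 = 240
  Akron to S2: 25 × 8 = 200
  Utica to S1: 30 × 8 = 240
  Utica to S2: 30 × 9 = 270
  Orem to S1: 25 × 3 = 75
Total cost = 1025.
So Utica→S2 carries 30 units.

30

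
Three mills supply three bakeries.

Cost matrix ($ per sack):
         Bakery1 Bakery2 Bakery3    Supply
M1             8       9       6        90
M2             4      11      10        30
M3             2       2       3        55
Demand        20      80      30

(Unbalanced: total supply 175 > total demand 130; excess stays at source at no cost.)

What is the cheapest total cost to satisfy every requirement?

One minimum-cost allocation:
  M1–Bakery2: 25 × $9 = $225
  M1–Bakery3: 30 × $6 = $180
  M2–Bakery1: 20 × $4 = $80
  M3–Bakery2: 55 × $2 = $110
Total = 225 + 180 + 80 + 110 = $595.
(Supply check: M1 ships 55; M2 ships 20; M3 ships 55.)

595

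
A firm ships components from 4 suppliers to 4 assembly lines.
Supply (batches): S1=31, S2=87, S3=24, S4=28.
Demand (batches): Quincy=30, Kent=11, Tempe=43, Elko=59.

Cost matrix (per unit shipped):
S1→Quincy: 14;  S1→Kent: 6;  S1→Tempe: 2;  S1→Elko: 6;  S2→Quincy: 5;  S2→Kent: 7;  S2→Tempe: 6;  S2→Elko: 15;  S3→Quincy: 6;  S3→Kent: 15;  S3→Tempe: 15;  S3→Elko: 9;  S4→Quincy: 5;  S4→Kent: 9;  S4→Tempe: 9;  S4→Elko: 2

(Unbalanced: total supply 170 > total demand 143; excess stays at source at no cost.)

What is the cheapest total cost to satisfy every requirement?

703

A cheapest plan:
  S1–Tempe: 24 batches
  S1–Elko: 7 batches
  S2–Quincy: 30 batches
  S2–Kent: 11 batches
  S2–Tempe: 19 batches
  S3–Elko: 24 batches
  S4–Elko: 28 batches
Total cost = 703.
(Supply check: S1 ships 31; S2 ships 60; S3 ships 24; S4 ships 28.)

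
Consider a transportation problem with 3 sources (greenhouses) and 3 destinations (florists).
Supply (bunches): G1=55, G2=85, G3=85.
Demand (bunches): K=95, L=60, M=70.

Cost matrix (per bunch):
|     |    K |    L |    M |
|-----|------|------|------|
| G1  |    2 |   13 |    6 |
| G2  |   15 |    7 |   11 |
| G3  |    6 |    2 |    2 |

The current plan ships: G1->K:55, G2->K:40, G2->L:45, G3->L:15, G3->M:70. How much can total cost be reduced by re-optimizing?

Current plan cost = 55·2 + 40·15 + 45·7 + 15·2 + 70·2 = 1195.
Optimal plan:
  G1–K: 55 × 2 = 110
  G2–K: 25 × 15 = 375
  G2–L: 60 × 7 = 420
  G3–K: 15 × 6 = 90
  G3–M: 70 × 2 = 140
Optimal cost = 1135.
Saving = 1195 − 1135 = 60.

60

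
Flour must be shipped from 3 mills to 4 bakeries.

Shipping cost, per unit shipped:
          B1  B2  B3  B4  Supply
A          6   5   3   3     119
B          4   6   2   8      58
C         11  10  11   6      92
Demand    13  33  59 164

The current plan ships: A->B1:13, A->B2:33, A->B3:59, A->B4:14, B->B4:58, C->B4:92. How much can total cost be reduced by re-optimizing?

361

Current plan cost = 13·6 + 33·5 + 59·3 + 14·3 + 58·8 + 92·6 = 1478.
Optimal plan:
  A to B2: 33 × 5 = 165
  A to B3: 14 × 3 = 42
  A to B4: 72 × 3 = 216
  B to B1: 13 × 4 = 52
  B to B3: 45 × 2 = 90
  C to B4: 92 × 6 = 552
Optimal cost = 1117.
Saving = 1478 − 1117 = 361.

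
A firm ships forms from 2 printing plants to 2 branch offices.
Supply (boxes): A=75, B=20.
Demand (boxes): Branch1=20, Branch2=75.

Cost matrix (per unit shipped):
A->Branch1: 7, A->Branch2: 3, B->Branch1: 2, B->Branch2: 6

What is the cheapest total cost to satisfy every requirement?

One minimum-cost allocation:
  A->Branch2: 75 × 3 = 225
  B->Branch1: 20 × 2 = 40
Total = 225 + 40 = 265.

265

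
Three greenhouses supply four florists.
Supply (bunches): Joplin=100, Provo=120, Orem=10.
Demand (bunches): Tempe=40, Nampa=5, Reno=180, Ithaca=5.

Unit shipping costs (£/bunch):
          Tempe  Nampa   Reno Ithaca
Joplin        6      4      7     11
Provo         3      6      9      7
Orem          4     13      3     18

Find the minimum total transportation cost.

1545

A cheapest plan:
  Joplin to Nampa: 5 bunches
  Joplin to Reno: 95 bunches
  Provo to Tempe: 40 bunches
  Provo to Reno: 75 bunches
  Provo to Ithaca: 5 bunches
  Orem to Reno: 10 bunches
Total cost = £1545.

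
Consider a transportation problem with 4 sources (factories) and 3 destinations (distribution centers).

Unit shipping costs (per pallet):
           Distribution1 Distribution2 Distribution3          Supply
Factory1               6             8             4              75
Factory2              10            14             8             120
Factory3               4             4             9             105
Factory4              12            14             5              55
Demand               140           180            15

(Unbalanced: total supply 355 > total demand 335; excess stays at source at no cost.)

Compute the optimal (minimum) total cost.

2535

A cheapest plan:
  Factory1 to Distribution2: 75 × 8 = 600
  Factory2 to Distribution1: 120 × 10 = 1200
  Factory3 to Distribution2: 105 × 4 = 420
  Factory4 to Distribution1: 20 × 12 = 240
  Factory4 to Distribution3: 15 × 5 = 75
Total = 600 + 1200 + 420 + 240 + 75 = 2535.
(Supply check: Factory1 ships 75; Factory2 ships 120; Factory3 ships 105; Factory4 ships 35.)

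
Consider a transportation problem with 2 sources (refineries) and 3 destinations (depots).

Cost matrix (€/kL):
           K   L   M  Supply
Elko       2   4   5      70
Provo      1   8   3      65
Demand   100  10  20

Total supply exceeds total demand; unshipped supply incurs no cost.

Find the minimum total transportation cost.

255

An optimal shipping plan:
  Elko to K: 55 × €2 = €110
  Elko to L: 10 × €4 = €40
  Provo to K: 45 × €1 = €45
  Provo to M: 20 × €3 = €60
Total = 110 + 40 + 45 + 60 = €255.
(Supply check: Elko ships 65; Provo ships 65.)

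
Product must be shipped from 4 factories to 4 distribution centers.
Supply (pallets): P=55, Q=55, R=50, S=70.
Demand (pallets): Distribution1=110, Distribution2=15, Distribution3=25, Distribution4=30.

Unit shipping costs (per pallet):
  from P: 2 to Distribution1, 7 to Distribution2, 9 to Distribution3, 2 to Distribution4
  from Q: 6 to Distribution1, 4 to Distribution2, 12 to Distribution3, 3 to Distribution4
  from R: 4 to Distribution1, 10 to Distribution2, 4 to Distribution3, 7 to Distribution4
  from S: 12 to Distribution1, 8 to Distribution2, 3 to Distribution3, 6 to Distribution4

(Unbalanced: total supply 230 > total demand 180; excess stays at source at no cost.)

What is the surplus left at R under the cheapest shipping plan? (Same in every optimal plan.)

0

An optimal plan:
  P to Distribution1: 55 × 2 = 110
  Q to Distribution1: 5 × 6 = 30
  Q to Distribution2: 15 × 4 = 60
  Q to Distribution4: 30 × 3 = 90
  R to Distribution1: 50 × 4 = 200
  S to Distribution3: 25 × 3 = 75
Total cost = 565.
R ships 50 of its 50, leaving 0.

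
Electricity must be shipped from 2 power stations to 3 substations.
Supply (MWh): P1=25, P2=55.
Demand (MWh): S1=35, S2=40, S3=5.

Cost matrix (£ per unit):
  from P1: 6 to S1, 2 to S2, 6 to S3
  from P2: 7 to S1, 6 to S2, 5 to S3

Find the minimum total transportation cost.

410

Optimal allocation:
  P1 to S2: 25 × £2 = £50
  P2 to S1: 35 × £7 = £245
  P2 to S2: 15 × £6 = £90
  P2 to S3: 5 × £5 = £25
Total = 50 + 245 + 90 + 25 = £410.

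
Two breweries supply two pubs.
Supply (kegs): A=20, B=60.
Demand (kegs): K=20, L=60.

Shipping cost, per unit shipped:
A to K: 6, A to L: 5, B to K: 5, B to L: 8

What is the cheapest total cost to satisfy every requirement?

520

One minimum-cost allocation:
  A->L: 20 × 5 = 100
  B->K: 20 × 5 = 100
  B->L: 40 × 8 = 320
Total = 100 + 100 + 320 = 520.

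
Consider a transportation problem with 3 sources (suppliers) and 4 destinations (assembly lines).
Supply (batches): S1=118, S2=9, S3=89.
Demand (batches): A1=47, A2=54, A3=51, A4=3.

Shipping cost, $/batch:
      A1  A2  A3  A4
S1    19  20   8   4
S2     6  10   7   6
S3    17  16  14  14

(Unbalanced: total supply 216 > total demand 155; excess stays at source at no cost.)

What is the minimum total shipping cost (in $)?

Optimal allocation:
  S1→A1: 3 × $19 = $57
  S1→A3: 51 × $8 = $408
  S1→A4: 3 × $4 = $12
  S2→A1: 9 × $6 = $54
  S3→A1: 35 × $17 = $595
  S3→A2: 54 × $16 = $864
Total = 57 + 408 + 12 + 54 + 595 + 864 = $1990.

1990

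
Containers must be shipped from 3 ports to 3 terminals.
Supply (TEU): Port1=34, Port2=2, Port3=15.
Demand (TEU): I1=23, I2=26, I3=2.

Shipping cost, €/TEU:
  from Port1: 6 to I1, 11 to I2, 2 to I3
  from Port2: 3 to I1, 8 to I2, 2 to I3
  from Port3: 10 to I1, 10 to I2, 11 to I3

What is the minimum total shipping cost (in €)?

A cheapest plan:
  Port1 to I1: 21 TEU
  Port1 to I2: 11 TEU
  Port1 to I3: 2 TEU
  Port2 to I1: 2 TEU
  Port3 to I2: 15 TEU
Total cost = €407.

407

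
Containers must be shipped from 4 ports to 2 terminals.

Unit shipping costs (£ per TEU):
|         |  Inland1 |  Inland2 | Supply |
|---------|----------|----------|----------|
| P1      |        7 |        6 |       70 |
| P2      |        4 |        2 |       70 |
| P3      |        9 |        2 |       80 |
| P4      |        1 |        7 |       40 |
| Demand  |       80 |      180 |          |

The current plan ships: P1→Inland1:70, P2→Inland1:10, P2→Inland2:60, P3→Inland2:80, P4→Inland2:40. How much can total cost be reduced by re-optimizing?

290

Current plan cost = 70·7 + 10·4 + 60·2 + 80·2 + 40·7 = £1090.
Optimal plan:
  P1->Inland1: 40 TEU
  P1->Inland2: 30 TEU
  P2->Inland2: 70 TEU
  P3->Inland2: 80 TEU
  P4->Inland1: 40 TEU
Optimal cost = £800.
Saving = 1090 − 800 = £290.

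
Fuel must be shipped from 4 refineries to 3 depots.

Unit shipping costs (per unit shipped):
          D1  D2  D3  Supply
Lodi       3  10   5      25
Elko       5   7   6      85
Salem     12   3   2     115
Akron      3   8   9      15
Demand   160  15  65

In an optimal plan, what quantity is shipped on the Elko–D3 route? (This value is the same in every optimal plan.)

The minimum-cost plan:
  Lodi->D1: 25 × 3 = 75
  Elko->D1: 85 × 5 = 425
  Salem->D1: 35 × 12 = 420
  Salem->D2: 15 × 3 = 45
  Salem->D3: 65 × 2 = 130
  Akron->D1: 15 × 3 = 45
Total cost = 1140.
The route Elko→D3 is not used.

0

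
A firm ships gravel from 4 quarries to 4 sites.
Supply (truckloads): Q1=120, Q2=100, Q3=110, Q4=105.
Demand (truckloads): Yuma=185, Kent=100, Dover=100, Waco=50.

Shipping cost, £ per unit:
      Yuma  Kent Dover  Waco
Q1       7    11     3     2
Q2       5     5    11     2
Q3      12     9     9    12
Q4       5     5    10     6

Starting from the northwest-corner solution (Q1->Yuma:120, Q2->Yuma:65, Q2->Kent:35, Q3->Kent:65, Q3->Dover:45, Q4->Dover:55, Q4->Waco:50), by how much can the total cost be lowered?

895

Current plan cost = 120·7 + 65·5 + 35·5 + 65·9 + 45·9 + 55·10 + 50·6 = £3180.
Optimal plan:
  Q1–Dover: 90 × £3 = £270
  Q1–Waco: 30 × £2 = £60
  Q2–Yuma: 80 × £5 = £400
  Q2–Waco: 20 × £2 = £40
  Q3–Kent: 100 × £9 = £900
  Q3–Dover: 10 × £9 = £90
  Q4–Yuma: 105 × £5 = £525
Optimal cost = £2285.
Saving = 3180 − 2285 = £895.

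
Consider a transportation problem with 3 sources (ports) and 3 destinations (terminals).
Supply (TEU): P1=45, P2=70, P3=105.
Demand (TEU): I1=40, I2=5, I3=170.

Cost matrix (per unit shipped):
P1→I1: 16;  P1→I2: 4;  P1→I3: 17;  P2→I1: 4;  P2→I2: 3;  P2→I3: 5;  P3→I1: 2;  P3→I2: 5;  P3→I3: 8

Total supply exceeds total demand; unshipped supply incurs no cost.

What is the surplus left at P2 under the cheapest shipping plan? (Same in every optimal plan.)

An optimal plan:
  P1–I2: 5 × 4 = 20
  P1–I3: 35 × 17 = 595
  P2–I3: 70 × 5 = 350
  P3–I1: 40 × 2 = 80
  P3–I3: 65 × 8 = 520
Total cost = 1565.
P2 ships 70 of its 70, leaving 0.

0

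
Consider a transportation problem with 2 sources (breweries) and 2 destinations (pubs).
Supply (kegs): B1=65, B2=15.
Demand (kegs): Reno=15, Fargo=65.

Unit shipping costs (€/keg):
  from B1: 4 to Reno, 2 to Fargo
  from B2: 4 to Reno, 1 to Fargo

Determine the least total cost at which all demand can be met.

175

A cheapest plan:
  B1→Reno: 15 kegs
  B1→Fargo: 50 kegs
  B2→Fargo: 15 kegs
Total cost = €175.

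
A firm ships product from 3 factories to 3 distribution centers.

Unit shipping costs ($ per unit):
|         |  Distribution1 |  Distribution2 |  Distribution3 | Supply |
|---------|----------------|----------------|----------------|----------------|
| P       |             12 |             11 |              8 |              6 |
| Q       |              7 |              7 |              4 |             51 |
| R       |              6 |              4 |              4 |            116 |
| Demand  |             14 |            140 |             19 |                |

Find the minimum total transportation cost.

Optimal allocation:
  P to Distribution2: 6 pallets
  Q to Distribution1: 14 pallets
  Q to Distribution2: 18 pallets
  Q to Distribution3: 19 pallets
  R to Distribution2: 116 pallets
Total cost = $830.
(Supply check: P ships 6; Q ships 51; R ships 116.)

830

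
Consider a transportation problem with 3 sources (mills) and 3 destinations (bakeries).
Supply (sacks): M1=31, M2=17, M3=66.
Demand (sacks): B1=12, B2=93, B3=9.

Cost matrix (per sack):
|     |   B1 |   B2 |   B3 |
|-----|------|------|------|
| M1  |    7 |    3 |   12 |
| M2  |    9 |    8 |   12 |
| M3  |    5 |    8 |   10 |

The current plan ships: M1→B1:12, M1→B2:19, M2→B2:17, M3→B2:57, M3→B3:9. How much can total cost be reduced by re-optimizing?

Current plan cost = 12·7 + 19·3 + 17·8 + 57·8 + 9·10 = 823.
Optimal plan:
  M1->B2: 31 sacks
  M2->B2: 17 sacks
  M3->B1: 12 sacks
  M3->B2: 45 sacks
  M3->B3: 9 sacks
Optimal cost = 739.
Saving = 823 − 739 = 84.

84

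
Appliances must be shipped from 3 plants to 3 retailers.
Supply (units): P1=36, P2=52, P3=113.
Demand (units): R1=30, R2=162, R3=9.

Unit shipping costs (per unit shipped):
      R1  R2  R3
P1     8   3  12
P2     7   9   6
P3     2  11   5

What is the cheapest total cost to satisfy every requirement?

Optimal allocation:
  P1 to R2: 36 × 3 = 108
  P2 to R2: 52 × 9 = 468
  P3 to R1: 30 × 2 = 60
  P3 to R2: 74 × 11 = 814
  P3 to R3: 9 × 5 = 45
Total = 108 + 468 + 60 + 814 + 45 = 1495.

1495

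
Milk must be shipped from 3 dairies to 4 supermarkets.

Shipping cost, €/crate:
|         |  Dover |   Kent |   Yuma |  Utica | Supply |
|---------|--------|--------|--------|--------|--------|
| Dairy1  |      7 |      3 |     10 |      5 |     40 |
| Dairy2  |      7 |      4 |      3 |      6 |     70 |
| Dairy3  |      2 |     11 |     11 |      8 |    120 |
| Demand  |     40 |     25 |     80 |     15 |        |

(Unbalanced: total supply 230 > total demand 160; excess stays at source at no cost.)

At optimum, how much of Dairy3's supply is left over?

70

An optimal plan:
  Dairy1→Kent: 25 × €3 = €75
  Dairy1→Utica: 15 × €5 = €75
  Dairy2→Yuma: 70 × €3 = €210
  Dairy3→Dover: 40 × €2 = €80
  Dairy3→Yuma: 10 × €11 = €110
Total cost = €550.
Dairy3 ships 50 of its 120, leaving 70.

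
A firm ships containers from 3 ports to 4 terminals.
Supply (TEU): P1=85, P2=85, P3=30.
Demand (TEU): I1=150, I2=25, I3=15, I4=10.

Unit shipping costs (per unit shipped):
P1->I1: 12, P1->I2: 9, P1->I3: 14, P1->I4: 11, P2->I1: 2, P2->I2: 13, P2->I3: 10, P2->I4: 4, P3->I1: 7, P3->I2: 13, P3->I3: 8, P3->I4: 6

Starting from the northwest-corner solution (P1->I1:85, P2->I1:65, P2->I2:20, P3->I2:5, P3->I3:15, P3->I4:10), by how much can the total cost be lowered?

325

Current plan cost = 85·12 + 65·2 + 20·13 + 5·13 + 15·8 + 10·6 = 1655.
Optimal plan:
  P1 to I1: 50 × 12 = 600
  P1 to I2: 25 × 9 = 225
  P1 to I4: 10 × 11 = 110
  P2 to I1: 85 × 2 = 170
  P3 to I1: 15 × 7 = 105
  P3 to I3: 15 × 8 = 120
Optimal cost = 1330.
Saving = 1655 − 1330 = 325.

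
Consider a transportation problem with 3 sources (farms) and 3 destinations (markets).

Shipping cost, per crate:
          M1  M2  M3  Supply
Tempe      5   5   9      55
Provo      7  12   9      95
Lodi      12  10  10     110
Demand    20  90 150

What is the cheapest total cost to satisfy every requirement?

2190

An optimal shipping plan:
  Tempe→M2: 55 × 5 = 275
  Provo→M1: 20 × 7 = 140
  Provo→M3: 75 × 9 = 675
  Lodi→M2: 35 × 10 = 350
  Lodi→M3: 75 × 10 = 750
Total = 275 + 140 + 675 + 350 + 750 = 2190.
(Supply check: Tempe ships 55; Provo ships 95; Lodi ships 110.)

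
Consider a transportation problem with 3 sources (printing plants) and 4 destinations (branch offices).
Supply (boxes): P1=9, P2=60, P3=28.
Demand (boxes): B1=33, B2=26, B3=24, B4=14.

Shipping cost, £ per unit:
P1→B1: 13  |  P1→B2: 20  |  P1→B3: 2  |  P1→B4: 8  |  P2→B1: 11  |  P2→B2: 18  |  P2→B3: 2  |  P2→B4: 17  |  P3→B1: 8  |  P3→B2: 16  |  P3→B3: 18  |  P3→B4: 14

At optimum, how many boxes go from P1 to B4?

Solving gives:
  P1->B4: 9 × £8 = £72
  P2->B1: 5 × £11 = £55
  P2->B2: 26 × £18 = £468
  P2->B3: 24 × £2 = £48
  P2->B4: 5 × £17 = £85
  P3->B1: 28 × £8 = £224
Total cost = £952.
So P1→B4 carries 9 boxes.

9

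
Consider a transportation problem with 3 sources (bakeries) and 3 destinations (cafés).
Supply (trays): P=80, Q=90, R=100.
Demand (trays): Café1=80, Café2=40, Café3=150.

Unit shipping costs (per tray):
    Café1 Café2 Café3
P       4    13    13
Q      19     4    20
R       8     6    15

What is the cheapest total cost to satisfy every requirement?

An optimal shipping plan:
  P→Café1: 80 × 4 = 320
  Q→Café2: 40 × 4 = 160
  Q→Café3: 50 × 20 = 1000
  R→Café3: 100 × 15 = 1500
Total = 320 + 160 + 1000 + 1500 = 2980.
(Supply check: P ships 80; Q ships 90; R ships 100.)

2980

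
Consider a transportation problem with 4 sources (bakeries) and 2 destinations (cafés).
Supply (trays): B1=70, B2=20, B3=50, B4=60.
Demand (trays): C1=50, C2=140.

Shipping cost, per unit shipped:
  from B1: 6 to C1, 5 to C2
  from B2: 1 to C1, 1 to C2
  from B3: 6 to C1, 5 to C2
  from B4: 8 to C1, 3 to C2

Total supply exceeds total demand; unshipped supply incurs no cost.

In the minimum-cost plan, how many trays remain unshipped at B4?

Minimum-cost shipments:
  B1 to C2: 70 × 5 = 350
  B2 to C1: 20 × 1 = 20
  B3 to C1: 30 × 6 = 180
  B3 to C2: 10 × 5 = 50
  B4 to C2: 60 × 3 = 180
Total cost = 780.
B4 ships 60 of its 60, leaving 0.

0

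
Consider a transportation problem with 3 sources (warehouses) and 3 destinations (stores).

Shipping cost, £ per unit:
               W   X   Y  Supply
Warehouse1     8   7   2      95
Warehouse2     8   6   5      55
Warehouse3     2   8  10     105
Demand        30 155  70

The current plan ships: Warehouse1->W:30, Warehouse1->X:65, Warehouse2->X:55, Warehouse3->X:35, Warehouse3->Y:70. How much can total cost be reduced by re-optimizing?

700

Current plan cost = 30·8 + 65·7 + 55·6 + 35·8 + 70·10 = £2005.
Optimal plan:
  Warehouse1→X: 25 × £7 = £175
  Warehouse1→Y: 70 × £2 = £140
  Warehouse2→X: 55 × £6 = £330
  Warehouse3→W: 30 × £2 = £60
  Warehouse3→X: 75 × £8 = £600
Optimal cost = £1305.
Saving = 2005 − 1305 = £700.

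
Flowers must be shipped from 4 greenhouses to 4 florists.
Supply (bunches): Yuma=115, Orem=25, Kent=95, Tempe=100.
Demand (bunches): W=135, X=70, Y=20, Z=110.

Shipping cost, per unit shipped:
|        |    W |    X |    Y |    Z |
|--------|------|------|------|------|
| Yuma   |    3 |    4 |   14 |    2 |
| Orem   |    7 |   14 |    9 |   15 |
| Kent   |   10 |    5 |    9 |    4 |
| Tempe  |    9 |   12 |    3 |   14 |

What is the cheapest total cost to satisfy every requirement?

A cheapest plan:
  Yuma->W: 30 bunches
  Yuma->Z: 85 bunches
  Orem->W: 25 bunches
  Kent->X: 70 bunches
  Kent->Z: 25 bunches
  Tempe->W: 80 bunches
  Tempe->Y: 20 bunches
Total cost = 1665.

1665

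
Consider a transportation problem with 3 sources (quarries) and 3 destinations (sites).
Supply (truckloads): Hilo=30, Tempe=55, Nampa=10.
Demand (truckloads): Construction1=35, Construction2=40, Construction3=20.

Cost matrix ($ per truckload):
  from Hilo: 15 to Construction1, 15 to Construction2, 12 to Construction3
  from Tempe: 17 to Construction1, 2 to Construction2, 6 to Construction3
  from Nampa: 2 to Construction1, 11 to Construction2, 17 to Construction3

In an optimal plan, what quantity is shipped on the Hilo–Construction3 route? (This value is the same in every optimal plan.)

Optimal shipments:
  Hilo–Construction1: 25 × $15 = $375
  Hilo–Construction3: 5 × $12 = $60
  Tempe–Construction2: 40 × $2 = $80
  Tempe–Construction3: 15 × $6 = $90
  Nampa–Construction1: 10 × $2 = $20
Total cost = $625.
So Hilo→Construction3 carries 5 truckloads.

5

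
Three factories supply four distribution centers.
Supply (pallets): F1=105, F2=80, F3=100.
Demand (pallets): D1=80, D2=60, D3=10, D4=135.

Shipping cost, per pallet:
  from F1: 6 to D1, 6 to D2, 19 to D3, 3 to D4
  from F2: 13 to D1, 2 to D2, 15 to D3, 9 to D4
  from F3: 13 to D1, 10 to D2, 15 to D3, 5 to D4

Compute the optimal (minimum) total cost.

1415

Optimal allocation:
  F1–D1: 80 × 6 = 480
  F1–D4: 25 × 3 = 75
  F2–D2: 60 × 2 = 120
  F2–D3: 10 × 15 = 150
  F2–D4: 10 × 9 = 90
  F3–D4: 100 × 5 = 500
Total = 480 + 75 + 120 + 150 + 90 + 500 = 1415.
(Supply check: F1 ships 105; F2 ships 80; F3 ships 100.)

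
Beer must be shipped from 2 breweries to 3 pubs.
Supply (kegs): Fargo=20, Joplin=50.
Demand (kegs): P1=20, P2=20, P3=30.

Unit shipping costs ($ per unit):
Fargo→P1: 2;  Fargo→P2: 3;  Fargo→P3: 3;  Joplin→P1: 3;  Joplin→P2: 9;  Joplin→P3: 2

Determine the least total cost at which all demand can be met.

An optimal shipping plan:
  Fargo–P2: 20 × $3 = $60
  Joplin–P1: 20 × $3 = $60
  Joplin–P3: 30 × $2 = $60
Total = 60 + 60 + 60 = $180.
(Supply check: Fargo ships 20; Joplin ships 50.)

180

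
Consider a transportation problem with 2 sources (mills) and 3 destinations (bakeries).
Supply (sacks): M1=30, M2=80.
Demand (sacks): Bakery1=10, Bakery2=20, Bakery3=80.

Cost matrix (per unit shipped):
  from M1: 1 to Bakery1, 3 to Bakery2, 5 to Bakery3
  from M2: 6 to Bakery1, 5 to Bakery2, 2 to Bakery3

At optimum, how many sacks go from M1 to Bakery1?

10

Optimal shipments:
  M1 to Bakery1: 10 × 1 = 10
  M1 to Bakery2: 20 × 3 = 60
  M2 to Bakery3: 80 × 2 = 160
Total cost = 230.
So M1→Bakery1 carries 10 sacks.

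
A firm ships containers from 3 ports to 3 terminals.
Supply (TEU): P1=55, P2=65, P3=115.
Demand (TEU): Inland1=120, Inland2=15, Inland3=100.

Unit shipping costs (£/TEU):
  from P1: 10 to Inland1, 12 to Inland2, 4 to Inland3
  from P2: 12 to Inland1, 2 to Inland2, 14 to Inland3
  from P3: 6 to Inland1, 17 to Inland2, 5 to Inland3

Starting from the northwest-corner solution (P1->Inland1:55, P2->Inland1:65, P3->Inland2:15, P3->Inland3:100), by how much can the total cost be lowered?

590

Current plan cost = 55·10 + 65·12 + 15·17 + 100·5 = £2085.
Optimal plan:
  P1→Inland3: 55 × £4 = £220
  P2→Inland1: 50 × £12 = £600
  P2→Inland2: 15 × £2 = £30
  P3→Inland1: 70 × £6 = £420
  P3→Inland3: 45 × £5 = £225
Optimal cost = £1495.
Saving = 2085 − 1495 = £590.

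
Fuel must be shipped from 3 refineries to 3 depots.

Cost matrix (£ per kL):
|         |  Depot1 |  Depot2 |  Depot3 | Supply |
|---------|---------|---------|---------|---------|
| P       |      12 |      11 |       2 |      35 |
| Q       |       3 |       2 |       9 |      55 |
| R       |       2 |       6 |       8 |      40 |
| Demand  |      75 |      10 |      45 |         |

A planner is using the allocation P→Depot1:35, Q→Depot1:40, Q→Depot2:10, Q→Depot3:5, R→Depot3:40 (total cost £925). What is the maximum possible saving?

560

Current plan cost = 35·12 + 40·3 + 10·2 + 5·9 + 40·8 = £925.
Optimal plan:
  P->Depot3: 35 × £2 = £70
  Q->Depot1: 35 × £3 = £105
  Q->Depot2: 10 × £2 = £20
  Q->Depot3: 10 × £9 = £90
  R->Depot1: 40 × £2 = £80
Optimal cost = £365.
Saving = 925 − 365 = £560.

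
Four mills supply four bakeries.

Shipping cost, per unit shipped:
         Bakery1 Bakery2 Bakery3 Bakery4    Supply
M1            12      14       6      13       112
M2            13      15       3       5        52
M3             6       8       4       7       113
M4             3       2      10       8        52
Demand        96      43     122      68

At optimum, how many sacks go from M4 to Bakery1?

9

Solving gives:
  M1→Bakery3: 112 × 6 = 672
  M2→Bakery4: 52 × 5 = 260
  M3→Bakery1: 87 × 6 = 522
  M3→Bakery3: 10 × 4 = 40
  M3→Bakery4: 16 × 7 = 112
  M4→Bakery1: 9 × 3 = 27
  M4→Bakery2: 43 × 2 = 86
Total cost = 1719.
So M4→Bakery1 carries 9 sacks.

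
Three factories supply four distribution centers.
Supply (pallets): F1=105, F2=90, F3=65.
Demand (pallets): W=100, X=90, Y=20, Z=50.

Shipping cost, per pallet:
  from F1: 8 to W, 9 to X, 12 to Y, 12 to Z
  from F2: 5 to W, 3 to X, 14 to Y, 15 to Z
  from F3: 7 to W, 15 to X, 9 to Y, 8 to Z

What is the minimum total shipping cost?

An optimal shipping plan:
  F1 to W: 100 × 8 = 800
  F1 to Y: 5 × 12 = 60
  F2 to X: 90 × 3 = 270
  F3 to Y: 15 × 9 = 135
  F3 to Z: 50 × 8 = 400
Total = 800 + 60 + 270 + 135 + 400 = 1665.
(Supply check: F1 ships 105; F2 ships 90; F3 ships 65.)

1665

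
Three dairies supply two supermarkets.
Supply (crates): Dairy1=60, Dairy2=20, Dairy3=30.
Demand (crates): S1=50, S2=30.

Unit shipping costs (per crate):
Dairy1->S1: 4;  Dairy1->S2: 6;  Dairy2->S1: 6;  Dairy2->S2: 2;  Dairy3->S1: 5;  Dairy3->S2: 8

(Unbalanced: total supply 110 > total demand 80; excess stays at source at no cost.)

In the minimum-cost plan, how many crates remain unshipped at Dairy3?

An optimal plan:
  Dairy1->S1: 50 × 4 = 200
  Dairy1->S2: 10 × 6 = 60
  Dairy2->S2: 20 × 2 = 40
Total cost = 300.
Dairy3 ships 0 of its 30, leaving 30.

30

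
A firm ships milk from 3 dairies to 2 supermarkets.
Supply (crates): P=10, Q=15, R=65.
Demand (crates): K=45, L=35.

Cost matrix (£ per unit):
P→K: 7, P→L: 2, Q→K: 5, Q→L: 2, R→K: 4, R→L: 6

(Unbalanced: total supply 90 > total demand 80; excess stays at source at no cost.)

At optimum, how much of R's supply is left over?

10

An optimal plan:
  P->L: 10 crates
  Q->L: 15 crates
  R->K: 45 crates
  R->L: 10 crates
Total cost = £290.
R ships 55 of its 65, leaving 10.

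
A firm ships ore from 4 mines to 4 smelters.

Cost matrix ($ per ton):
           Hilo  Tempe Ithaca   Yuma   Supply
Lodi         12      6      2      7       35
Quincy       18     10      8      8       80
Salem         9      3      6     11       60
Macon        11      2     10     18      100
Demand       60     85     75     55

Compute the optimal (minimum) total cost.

1540

Optimal allocation:
  Lodi to Ithaca: 35 × $2 = $70
  Quincy to Ithaca: 25 × $8 = $200
  Quincy to Yuma: 55 × $8 = $440
  Salem to Hilo: 45 × $9 = $405
  Salem to Ithaca: 15 × $6 = $90
  Macon to Hilo: 15 × $11 = $165
  Macon to Tempe: 85 × $2 = $170
Total = 70 + 200 + 440 + 405 + 90 + 165 + 170 = $1540.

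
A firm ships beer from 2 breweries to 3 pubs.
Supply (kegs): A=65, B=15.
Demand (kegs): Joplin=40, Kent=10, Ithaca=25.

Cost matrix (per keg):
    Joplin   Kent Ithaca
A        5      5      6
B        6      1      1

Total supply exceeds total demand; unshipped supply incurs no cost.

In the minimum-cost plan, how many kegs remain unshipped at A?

Minimum-cost shipments:
  A->Joplin: 40 kegs
  A->Kent: 10 kegs
  A->Ithaca: 10 kegs
  B->Ithaca: 15 kegs
Total cost = 325.
A ships 60 of its 65, leaving 5.

5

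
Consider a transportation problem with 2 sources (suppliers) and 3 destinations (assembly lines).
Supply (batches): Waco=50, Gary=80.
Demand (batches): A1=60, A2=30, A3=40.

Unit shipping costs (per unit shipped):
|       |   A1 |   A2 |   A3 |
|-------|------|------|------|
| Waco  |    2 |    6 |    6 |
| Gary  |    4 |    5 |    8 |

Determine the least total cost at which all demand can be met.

A cheapest plan:
  Waco->A1: 50 × 2 = 100
  Gary->A1: 10 × 4 = 40
  Gary->A2: 30 × 5 = 150
  Gary->A3: 40 × 8 = 320
Total = 100 + 40 + 150 + 320 = 610.

610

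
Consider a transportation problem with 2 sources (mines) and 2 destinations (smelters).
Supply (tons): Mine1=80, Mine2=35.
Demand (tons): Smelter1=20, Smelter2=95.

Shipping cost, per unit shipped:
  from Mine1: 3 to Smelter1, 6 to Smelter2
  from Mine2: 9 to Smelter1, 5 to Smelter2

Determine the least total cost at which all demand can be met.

595

Optimal allocation:
  Mine1 to Smelter1: 20 tons
  Mine1 to Smelter2: 60 tons
  Mine2 to Smelter2: 35 tons
Total cost = 595.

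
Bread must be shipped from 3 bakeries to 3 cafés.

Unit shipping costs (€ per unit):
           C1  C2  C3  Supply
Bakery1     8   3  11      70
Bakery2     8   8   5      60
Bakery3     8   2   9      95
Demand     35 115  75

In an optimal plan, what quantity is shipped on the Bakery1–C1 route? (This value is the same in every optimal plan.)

35

The minimum-cost plan:
  Bakery1 to C1: 35 trays
  Bakery1 to C2: 35 trays
  Bakery2 to C3: 60 trays
  Bakery3 to C2: 80 trays
  Bakery3 to C3: 15 trays
Total cost = €980.
So Bakery1→C1 carries 35 trays.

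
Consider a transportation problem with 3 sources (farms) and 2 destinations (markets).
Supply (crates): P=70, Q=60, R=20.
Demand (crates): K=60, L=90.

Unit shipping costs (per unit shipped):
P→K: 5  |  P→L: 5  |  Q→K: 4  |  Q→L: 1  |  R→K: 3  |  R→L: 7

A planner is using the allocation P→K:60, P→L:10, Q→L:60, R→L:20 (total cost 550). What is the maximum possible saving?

80

Current plan cost = 60·5 + 10·5 + 60·1 + 20·7 = 550.
Optimal plan:
  P→K: 40 × 5 = 200
  P→L: 30 × 5 = 150
  Q→L: 60 × 1 = 60
  R→K: 20 × 3 = 60
Optimal cost = 470.
Saving = 550 − 470 = 80.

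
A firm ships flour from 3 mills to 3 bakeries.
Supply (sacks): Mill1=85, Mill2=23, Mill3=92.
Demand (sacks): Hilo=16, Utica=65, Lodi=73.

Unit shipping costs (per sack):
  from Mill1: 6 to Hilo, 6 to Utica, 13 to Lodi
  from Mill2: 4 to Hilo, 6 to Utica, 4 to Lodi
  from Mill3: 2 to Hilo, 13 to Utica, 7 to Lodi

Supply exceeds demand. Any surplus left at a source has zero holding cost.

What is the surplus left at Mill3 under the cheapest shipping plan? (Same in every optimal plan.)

Minimum-cost shipments:
  Mill1–Utica: 65 × 6 = 390
  Mill2–Lodi: 23 × 4 = 92
  Mill3–Hilo: 16 × 2 = 32
  Mill3–Lodi: 50 × 7 = 350
Total cost = 864.
Mill3 ships 66 of its 92, leaving 26.

26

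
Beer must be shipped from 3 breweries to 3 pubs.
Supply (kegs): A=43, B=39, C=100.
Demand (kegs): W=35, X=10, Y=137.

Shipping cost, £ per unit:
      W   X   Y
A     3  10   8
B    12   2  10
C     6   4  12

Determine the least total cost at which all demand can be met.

An optimal shipping plan:
  A→Y: 43 kegs
  B→Y: 39 kegs
  C→W: 35 kegs
  C→X: 10 kegs
  C→Y: 55 kegs
Total cost = £1644.

1644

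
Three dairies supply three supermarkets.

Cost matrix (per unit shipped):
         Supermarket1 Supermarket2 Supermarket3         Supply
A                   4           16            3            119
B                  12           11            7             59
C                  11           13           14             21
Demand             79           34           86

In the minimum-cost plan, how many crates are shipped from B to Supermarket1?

0

Optimal shipments:
  A–Supermarket1: 79 × 4 = 316
  A–Supermarket3: 40 × 3 = 120
  B–Supermarket2: 13 × 11 = 143
  B–Supermarket3: 46 × 7 = 322
  C–Supermarket2: 21 × 13 = 273
Total cost = 1174.
The route B→Supermarket1 is not used.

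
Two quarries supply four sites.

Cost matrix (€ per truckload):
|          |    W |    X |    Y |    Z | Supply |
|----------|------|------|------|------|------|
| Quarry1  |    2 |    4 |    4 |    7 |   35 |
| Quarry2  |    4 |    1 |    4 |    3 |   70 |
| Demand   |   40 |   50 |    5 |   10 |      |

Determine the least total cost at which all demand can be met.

190

Optimal allocation:
  Quarry1→W: 35 × €2 = €70
  Quarry2→W: 5 × €4 = €20
  Quarry2→X: 50 × €1 = €50
  Quarry2→Y: 5 × €4 = €20
  Quarry2→Z: 10 × €3 = €30
Total = 70 + 20 + 50 + 20 + 30 = €190.
(Supply check: Quarry1 ships 35; Quarry2 ships 70.)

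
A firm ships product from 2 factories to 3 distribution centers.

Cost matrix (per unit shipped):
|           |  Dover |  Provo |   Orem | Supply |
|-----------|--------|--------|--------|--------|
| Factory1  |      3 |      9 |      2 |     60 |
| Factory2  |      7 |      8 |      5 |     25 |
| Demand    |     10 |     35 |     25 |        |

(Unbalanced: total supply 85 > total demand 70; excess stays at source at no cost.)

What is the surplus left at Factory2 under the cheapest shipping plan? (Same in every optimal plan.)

Minimum-cost shipments:
  Factory1 to Dover: 10 × 3 = 30
  Factory1 to Provo: 10 × 9 = 90
  Factory1 to Orem: 25 × 2 = 50
  Factory2 to Provo: 25 × 8 = 200
Total cost = 370.
Factory2 ships 25 of its 25, leaving 0.

0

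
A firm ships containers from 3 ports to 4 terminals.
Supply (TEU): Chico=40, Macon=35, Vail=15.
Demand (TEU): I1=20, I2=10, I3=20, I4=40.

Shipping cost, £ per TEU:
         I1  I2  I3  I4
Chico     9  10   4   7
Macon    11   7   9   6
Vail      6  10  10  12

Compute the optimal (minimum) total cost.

One minimum-cost allocation:
  Chico->I1: 5 × £9 = £45
  Chico->I3: 20 × £4 = £80
  Chico->I4: 15 × £7 = £105
  Macon->I2: 10 × £7 = £70
  Macon->I4: 25 × £6 = £150
  Vail->I1: 15 × £6 = £90
Total = 45 + 80 + 105 + 70 + 150 + 90 = £540.
(Supply check: Chico ships 40; Macon ships 35; Vail ships 15.)

540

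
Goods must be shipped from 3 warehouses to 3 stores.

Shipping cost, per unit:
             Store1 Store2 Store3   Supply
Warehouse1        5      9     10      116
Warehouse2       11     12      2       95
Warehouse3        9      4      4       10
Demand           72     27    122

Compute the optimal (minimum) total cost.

An optimal shipping plan:
  Warehouse1 to Store1: 72 × 5 = 360
  Warehouse1 to Store2: 27 × 9 = 243
  Warehouse1 to Store3: 17 × 10 = 170
  Warehouse2 to Store3: 95 × 2 = 190
  Warehouse3 to Store3: 10 × 4 = 40
Total = 360 + 243 + 170 + 190 + 40 = 1003.

1003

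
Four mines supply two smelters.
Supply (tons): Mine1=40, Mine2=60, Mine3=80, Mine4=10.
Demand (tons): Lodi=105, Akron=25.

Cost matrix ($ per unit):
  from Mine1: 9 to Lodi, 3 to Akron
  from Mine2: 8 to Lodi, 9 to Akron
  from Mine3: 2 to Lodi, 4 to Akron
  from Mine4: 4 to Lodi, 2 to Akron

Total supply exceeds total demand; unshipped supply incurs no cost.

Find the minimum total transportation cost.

395

One minimum-cost allocation:
  Mine1–Akron: 25 tons
  Mine2–Lodi: 15 tons
  Mine3–Lodi: 80 tons
  Mine4–Lodi: 10 tons
Total cost = $395.
(Supply check: Mine1 ships 25; Mine2 ships 15; Mine3 ships 80; Mine4 ships 10.)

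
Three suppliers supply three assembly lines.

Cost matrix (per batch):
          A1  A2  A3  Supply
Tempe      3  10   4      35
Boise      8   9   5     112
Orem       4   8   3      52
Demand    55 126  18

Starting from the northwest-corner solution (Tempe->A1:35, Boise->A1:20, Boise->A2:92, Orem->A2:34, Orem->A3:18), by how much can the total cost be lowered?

60

Current plan cost = 35·3 + 20·8 + 92·9 + 34·8 + 18·3 = 1419.
Optimal plan:
  Tempe->A1: 35 × 3 = 105
  Boise->A2: 112 × 9 = 1008
  Orem->A1: 20 × 4 = 80
  Orem->A2: 14 × 8 = 112
  Orem->A3: 18 × 3 = 54
Optimal cost = 1359.
Saving = 1419 − 1359 = 60.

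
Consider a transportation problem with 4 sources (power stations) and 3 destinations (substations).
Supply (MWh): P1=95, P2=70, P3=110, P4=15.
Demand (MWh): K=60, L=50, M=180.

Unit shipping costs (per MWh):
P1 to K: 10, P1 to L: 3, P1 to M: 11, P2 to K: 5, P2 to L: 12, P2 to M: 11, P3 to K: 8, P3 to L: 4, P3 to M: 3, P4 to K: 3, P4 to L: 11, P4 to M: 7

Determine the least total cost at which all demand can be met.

1490

One minimum-cost allocation:
  P1->L: 50 × 3 = 150
  P1->M: 45 × 11 = 495
  P2->K: 60 × 5 = 300
  P2->M: 10 × 11 = 110
  P3->M: 110 × 3 = 330
  P4->M: 15 × 7 = 105
Total = 150 + 495 + 300 + 110 + 330 + 105 = 1490.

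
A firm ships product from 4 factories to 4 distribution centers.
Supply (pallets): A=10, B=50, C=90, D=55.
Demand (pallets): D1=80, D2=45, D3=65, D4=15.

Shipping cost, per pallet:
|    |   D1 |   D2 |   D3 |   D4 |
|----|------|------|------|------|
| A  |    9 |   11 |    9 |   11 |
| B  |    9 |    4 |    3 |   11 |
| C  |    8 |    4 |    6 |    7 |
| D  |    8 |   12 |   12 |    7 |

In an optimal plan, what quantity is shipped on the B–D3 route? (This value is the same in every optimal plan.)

50

The minimum-cost plan:
  A–D1: 10 × 9 = 90
  B–D3: 50 × 3 = 150
  C–D1: 30 × 8 = 240
  C–D2: 45 × 4 = 180
  C–D3: 15 × 6 = 90
  D–D1: 40 × 8 = 320
  D–D4: 15 × 7 = 105
Total cost = 1175.
So B→D3 carries 50 pallets.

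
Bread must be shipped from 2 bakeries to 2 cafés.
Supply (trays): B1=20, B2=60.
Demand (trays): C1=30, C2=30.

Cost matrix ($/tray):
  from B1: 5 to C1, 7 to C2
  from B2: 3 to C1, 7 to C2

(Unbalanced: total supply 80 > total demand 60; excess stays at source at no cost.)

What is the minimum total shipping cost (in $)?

300

Optimal allocation:
  B1 to C2: 20 × $7 = $140
  B2 to C1: 30 × $3 = $90
  B2 to C2: 10 × $7 = $70
Total = 140 + 90 + 70 = $300.
(Supply check: B1 ships 20; B2 ships 40.)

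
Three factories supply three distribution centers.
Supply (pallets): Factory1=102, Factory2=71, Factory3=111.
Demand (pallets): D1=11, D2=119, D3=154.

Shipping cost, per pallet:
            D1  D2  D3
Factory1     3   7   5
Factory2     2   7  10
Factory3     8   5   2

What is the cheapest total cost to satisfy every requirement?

1292

Optimal allocation:
  Factory1–D2: 59 × 7 = 413
  Factory1–D3: 43 × 5 = 215
  Factory2–D1: 11 × 2 = 22
  Factory2–D2: 60 × 7 = 420
  Factory3–D3: 111 × 2 = 222
Total = 413 + 215 + 22 + 420 + 222 = 1292.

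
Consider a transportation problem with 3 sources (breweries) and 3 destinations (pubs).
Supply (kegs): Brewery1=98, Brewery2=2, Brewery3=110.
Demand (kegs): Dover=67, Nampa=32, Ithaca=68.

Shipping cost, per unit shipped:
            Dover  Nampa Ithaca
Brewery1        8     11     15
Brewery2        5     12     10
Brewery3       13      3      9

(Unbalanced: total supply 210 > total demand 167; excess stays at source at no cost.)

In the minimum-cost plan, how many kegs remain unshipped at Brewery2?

0

Minimum-cost shipments:
  Brewery1→Dover: 65 × 8 = 520
  Brewery2→Dover: 2 × 5 = 10
  Brewery3→Nampa: 32 × 3 = 96
  Brewery3→Ithaca: 68 × 9 = 612
Total cost = 1238.
Brewery2 ships 2 of its 2, leaving 0.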